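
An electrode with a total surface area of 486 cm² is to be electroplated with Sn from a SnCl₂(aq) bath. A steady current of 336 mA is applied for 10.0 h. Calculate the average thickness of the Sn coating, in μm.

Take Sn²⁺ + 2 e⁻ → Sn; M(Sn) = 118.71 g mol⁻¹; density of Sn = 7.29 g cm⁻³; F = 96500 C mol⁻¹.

Q = I·t = 0.3360 × 36000 = 12100 C; n(e⁻) = 0.1253 mol.
n(Sn) = n(e⁻)/2 = 0.06267 mol, so m = 0.06267 × 118.71 = 7.440 g.
Volume = m/ρ = 7.440 / 7.29 = 1.021 cm³.
Thickness = V/A = 1.021 / 486 = 0.00210 cm = 21.0 μm.

21.0 μm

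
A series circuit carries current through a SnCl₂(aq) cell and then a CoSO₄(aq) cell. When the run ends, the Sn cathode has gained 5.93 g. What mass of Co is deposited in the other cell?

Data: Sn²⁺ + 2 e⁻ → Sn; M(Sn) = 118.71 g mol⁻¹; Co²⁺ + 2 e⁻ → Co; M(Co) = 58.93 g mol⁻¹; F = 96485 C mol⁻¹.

2.94 g

n(Sn) = 5.93 / 118.71 = 0.04995 mol.
Since Sn²⁺ + 2 e⁻ → Sn, n(e⁻) passed = 2 × 0.04995 = 0.09991 mol.
Cells in series carry the same charge, so the same 0.09991 mol of electrons passes through cell 2.
Co²⁺ + 2 e⁻ → Co, so n(Co) = 0.09991 / 2 = 0.04995 mol.
m(Co) = 0.04995 × 58.93 = 2.94 g.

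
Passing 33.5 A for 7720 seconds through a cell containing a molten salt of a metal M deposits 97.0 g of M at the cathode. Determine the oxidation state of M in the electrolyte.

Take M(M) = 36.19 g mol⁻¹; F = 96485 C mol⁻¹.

+1

Q = I·t = 33.50 A × 7720.0 s = 258600 C, so n(e⁻) = 258600/96485 = 2.680 mol.
n(M) deposited = 97.0 / 36.19 = 2.680 mol.
Electrons per atom = n(e⁻)/n(M) = 2.680 / 2.680 = 1.00 ≈ 1, so the ion is M⁺.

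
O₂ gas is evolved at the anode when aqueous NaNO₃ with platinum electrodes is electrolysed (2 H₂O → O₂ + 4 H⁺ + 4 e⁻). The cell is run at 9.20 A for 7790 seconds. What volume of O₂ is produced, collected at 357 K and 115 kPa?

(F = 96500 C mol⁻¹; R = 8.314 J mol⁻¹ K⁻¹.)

Q = I·t = 9.200 A × 7790.0 s = 71670 C.
n(e⁻) = Q/F = 71670 / 96500 = 0.7427 mol.
4 electrons are transferred per O₂ molecule, so n(O₂) = 0.7427 / 4 = 0.1857 mol.
V = nRT/P = (0.1857 × 8.314 × 357) / (115 × 10³ Pa) = 0.00479 m³ = 4.79 L.

4.79 L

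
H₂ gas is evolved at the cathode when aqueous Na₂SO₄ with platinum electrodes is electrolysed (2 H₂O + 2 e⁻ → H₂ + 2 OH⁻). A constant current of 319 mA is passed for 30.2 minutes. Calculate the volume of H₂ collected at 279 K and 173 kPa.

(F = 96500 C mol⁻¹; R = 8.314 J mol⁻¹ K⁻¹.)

0.0402 L

Q = I·t = 0.3190 A × 1812.0 s = 578.0 C.
n(e⁻) = Q/F = 578.0 / 96500 = 0.005990 mol.
2 electrons are transferred per H₂ molecule, so n(H₂) = 0.005990 / 2 = 0.002995 mol.
V = nRT/P = (0.002995 × 8.314 × 279) / (173 × 10³ Pa) = 4.02 × 10⁻⁵ m³ = 0.0402 L.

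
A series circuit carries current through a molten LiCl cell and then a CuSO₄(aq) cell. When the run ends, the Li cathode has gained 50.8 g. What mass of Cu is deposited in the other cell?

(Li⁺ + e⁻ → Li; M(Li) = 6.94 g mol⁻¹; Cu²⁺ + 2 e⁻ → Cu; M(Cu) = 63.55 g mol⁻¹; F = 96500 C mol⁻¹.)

n(Li) = 50.8 / 6.94 = 7.320 mol.
Since Li⁺ + e⁻ → Li, n(e⁻) passed = 1 × 7.320 = 7.320 mol.
Cells in series carry the same charge, so the same 7.320 mol of electrons passes through cell 2.
Cu²⁺ + 2 e⁻ → Cu, so n(Cu) = 7.320 / 2 = 3.660 mol.
m(Cu) = 3.660 × 63.55 = 233 g.

233 g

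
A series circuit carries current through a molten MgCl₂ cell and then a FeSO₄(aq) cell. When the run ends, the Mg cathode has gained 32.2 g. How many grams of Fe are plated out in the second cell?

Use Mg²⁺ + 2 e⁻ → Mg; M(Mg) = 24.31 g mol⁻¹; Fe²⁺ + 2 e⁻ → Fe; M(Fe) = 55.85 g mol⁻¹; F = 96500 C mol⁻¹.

74.0 g

n(Mg) = 32.2 / 24.31 = 1.325 mol.
Since Mg²⁺ + 2 e⁻ → Mg, n(e⁻) passed = 2 × 1.325 = 2.649 mol.
Cells in series carry the same charge, so the same 2.649 mol of electrons passes through cell 2.
Fe²⁺ + 2 e⁻ → Fe, so n(Fe) = 2.649 / 2 = 1.325 mol.
m(Fe) = 1.325 × 55.85 = 74.0 g.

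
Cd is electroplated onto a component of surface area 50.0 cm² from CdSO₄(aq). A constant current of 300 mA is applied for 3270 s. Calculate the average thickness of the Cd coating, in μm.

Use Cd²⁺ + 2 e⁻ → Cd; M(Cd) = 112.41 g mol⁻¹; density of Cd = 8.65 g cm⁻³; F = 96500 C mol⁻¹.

13.2 μm

Q = I·t = 0.3000 × 3270.0 = 981.0 C; n(e⁻) = 0.01017 mol.
n(Cd) = n(e⁻)/2 = 0.005083 mol, so m = 0.005083 × 112.41 = 0.5714 g.
Volume = m/ρ = 0.5714 / 8.65 = 0.06605 cm³.
Thickness = V/A = 0.06605 / 50.0 = 0.00132 cm = 13.2 μm.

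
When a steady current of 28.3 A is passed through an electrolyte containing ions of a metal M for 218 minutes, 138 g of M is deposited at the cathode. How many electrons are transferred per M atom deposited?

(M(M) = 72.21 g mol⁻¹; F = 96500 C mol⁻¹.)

2

Q = I·t = 28.30 A × 13080 s = 370200 C, so n(e⁻) = 370200/96500 = 3.836 mol.
n(M) deposited = 138 / 72.21 = 1.911 mol.
Electrons per atom = n(e⁻)/n(M) = 3.836 / 1.911 = 2.01 ≈ 2, so the ion is M²⁺.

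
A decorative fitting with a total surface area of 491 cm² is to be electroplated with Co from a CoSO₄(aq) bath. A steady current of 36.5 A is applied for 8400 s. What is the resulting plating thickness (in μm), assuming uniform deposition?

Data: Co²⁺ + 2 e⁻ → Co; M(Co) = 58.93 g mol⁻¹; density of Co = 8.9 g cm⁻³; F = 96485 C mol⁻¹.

214 μm

Q = I·t = 36.50 × 8400.0 = 306600 C; n(e⁻) = 3.178 mol.
n(Co) = n(e⁻)/2 = 1.589 mol, so m = 1.589 × 58.93 = 93.63 g.
Volume = m/ρ = 93.63 / 8.9 = 10.52 cm³.
Thickness = V/A = 10.52 / 491 = 0.0214 cm = 214 μm.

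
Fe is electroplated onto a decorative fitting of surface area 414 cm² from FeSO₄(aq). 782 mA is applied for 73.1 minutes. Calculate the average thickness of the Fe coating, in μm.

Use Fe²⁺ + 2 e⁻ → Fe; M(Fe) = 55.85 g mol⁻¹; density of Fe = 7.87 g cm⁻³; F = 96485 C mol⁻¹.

3.05 μm

Q = I·t = 0.7820 × 4386.0 = 3430 C; n(e⁻) = 0.03555 mol.
n(Fe) = n(e⁻)/2 = 0.01777 mol, so m = 0.01777 × 55.85 = 0.9927 g.
Volume = m/ρ = 0.9927 / 7.87 = 0.1261 cm³.
Thickness = V/A = 0.1261 / 414 = 3.05 × 10⁻⁴ cm = 3.05 μm.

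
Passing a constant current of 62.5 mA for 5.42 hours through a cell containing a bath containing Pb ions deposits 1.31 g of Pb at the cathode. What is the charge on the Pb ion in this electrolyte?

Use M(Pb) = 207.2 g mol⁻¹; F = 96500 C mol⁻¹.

+2

Q = I·t = 0.06250 A × 19512 s = 1220 C, so n(e⁻) = 1220/96500 = 0.01264 mol.
n(Pb) deposited = 1.31 / 207.2 = 0.006322 mol.
Electrons per atom = n(e⁻)/n(Pb) = 0.01264 / 0.006322 = 2.00 ≈ 2, so the ion is Pb²⁺.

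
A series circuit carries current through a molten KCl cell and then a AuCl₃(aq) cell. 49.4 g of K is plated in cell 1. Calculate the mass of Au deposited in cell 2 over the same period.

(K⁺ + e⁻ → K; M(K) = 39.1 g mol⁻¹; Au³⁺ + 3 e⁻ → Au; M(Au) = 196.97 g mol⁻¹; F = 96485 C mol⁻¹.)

n(K) = 49.4 / 39.1 = 1.263 mol.
Since K⁺ + e⁻ → K, n(e⁻) passed = 1 × 1.263 = 1.263 mol.
Cells in series carry the same charge, so the same 1.263 mol of electrons passes through cell 2.
Au³⁺ + 3 e⁻ → Au, so n(Au) = 1.263 / 3 = 0.4211 mol.
m(Au) = 0.4211 × 196.97 = 83.0 g.

83.0 g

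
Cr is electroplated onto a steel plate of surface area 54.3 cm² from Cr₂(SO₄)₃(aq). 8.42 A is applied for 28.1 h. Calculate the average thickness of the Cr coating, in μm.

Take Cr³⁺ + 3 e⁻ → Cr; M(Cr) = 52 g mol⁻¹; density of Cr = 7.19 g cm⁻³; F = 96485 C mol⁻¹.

Q = I·t = 8.420 × 101160 = 851800 C; n(e⁻) = 8.828 mol.
n(Cr) = n(e⁻)/3 = 2.943 mol, so m = 2.943 × 52 = 153.0 g.
Volume = m/ρ = 153.0 / 7.19 = 21.28 cm³.
Thickness = V/A = 21.28 / 54.3 = 0.392 cm = 3920 μm.

3920 μm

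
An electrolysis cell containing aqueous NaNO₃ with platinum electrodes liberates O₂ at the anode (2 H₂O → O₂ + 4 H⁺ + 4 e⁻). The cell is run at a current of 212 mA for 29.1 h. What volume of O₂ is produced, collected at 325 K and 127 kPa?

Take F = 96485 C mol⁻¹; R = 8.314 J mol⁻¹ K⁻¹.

Q = I·t = 0.2120 A × 104760 s = 22210 C.
n(e⁻) = Q/F = 22210 / 96485 = 0.2302 mol.
4 electrons are transferred per O₂ molecule, so n(O₂) = 0.2302 / 4 = 0.05755 mol.
V = nRT/P = (0.05755 × 8.314 × 325) / (127 × 10³ Pa) = 0.00122 m³ = 1.22 L.

1.22 L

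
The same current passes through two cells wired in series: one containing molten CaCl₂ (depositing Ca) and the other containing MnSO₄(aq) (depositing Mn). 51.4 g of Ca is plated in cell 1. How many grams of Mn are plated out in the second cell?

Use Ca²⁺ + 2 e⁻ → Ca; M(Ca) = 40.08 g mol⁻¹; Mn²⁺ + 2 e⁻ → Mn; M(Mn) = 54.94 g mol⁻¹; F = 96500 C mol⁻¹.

70.5 g

n(Ca) = 51.4 / 40.08 = 1.282 mol.
Since Ca²⁺ + 2 e⁻ → Ca, n(e⁻) passed = 2 × 1.282 = 2.565 mol.
Cells in series carry the same charge, so the same 2.565 mol of electrons passes through cell 2.
Mn²⁺ + 2 e⁻ → Mn, so n(Mn) = 2.565 / 2 = 1.282 mol.
m(Mn) = 1.282 × 54.94 = 70.5 g.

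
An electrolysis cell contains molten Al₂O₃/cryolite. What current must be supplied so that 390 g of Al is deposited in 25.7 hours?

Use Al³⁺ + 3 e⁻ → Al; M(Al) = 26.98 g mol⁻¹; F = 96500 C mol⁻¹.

45.2 A

n(Al) = 390 / 26.98 = 14.46 mol.
n(e⁻) = 3 × 14.46 = 43.37 mol.
Q = n(e⁻)·F = 43.37 × 96500 = 4185000 C.
I = Q/t = 4185000 / 92520 s = 45.2 A.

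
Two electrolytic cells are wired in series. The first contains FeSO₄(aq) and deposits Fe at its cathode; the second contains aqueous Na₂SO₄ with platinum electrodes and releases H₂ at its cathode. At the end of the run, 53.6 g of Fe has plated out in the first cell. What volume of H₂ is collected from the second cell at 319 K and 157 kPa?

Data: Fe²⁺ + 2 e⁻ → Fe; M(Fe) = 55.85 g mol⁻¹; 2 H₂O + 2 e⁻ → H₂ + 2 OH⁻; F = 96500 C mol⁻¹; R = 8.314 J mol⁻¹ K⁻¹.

16.2 L

n(Fe) = 53.6 / 55.85 = 0.9597 mol, so n(e⁻) = 2 × 0.9597 = 1.919 mol.
The cells are in series, so the same 1.919 mol of electrons passes through the second cell.
2 H₂O + 2 e⁻ → H₂ + 2 OH⁻ — 2 mol e⁻ per mol H₂, so n(H₂) = 1.919/2 = 0.9597 mol.
V = nRT/P = (0.9597 × 8.314 × 319) / (157 × 10³) = 0.0162 m³ = 16.2 L.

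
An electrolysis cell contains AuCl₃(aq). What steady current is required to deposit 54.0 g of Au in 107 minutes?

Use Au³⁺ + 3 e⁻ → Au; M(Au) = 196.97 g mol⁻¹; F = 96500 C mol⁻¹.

12.4 A

n(Au) = 54.0 / 196.97 = 0.2742 mol.
n(e⁻) = 3 × 0.2742 = 0.8225 mol.
Q = n(e⁻)·F = 0.8225 × 96500 = 79370 C.
I = Q/t = 79370 / 6420.0 s = 12.4 A.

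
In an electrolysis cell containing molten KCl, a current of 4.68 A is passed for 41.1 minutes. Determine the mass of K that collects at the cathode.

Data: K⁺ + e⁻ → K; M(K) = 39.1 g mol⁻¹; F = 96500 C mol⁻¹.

4.68 g

Q = I·t = 4.680 A × 2466.0 s = 11540 C.
n(e⁻) = Q/F = 11540 / 96500 = 0.1196 mol.
K⁺ + e⁻ → K, so n(K) = n(e⁻)/1 = 0.1196 mol.
m = n·M = 0.1196 × 39.1 = 4.68 g.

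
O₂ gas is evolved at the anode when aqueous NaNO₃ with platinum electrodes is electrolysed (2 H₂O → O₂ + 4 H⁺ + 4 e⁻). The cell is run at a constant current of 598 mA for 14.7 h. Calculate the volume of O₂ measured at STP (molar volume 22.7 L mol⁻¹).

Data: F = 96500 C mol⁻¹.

Q = I·t = 0.5980 A × 52920 s = 31650 C.
n(e⁻) = Q/F = 31650 / 96500 = 0.3279 mol.
4 electrons are transferred per O₂ molecule, so n(O₂) = 0.3279 / 4 = 0.08198 mol.
V = n × V_m = 0.08198 × 22.7 = 1.86 L.

1.86 L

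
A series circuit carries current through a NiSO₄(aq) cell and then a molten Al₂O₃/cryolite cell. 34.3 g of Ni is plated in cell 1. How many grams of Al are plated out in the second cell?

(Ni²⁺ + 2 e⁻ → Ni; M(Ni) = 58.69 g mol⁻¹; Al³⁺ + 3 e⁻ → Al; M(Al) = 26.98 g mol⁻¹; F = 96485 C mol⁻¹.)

10.5 g

n(Ni) = 34.3 / 58.69 = 0.5844 mol.
Since Ni²⁺ + 2 e⁻ → Ni, n(e⁻) passed = 2 × 0.5844 = 1.169 mol.
Cells in series carry the same charge, so the same 1.169 mol of electrons passes through cell 2.
Al³⁺ + 3 e⁻ → Al, so n(Al) = 1.169 / 3 = 0.3896 mol.
m(Al) = 0.3896 × 26.98 = 10.5 g.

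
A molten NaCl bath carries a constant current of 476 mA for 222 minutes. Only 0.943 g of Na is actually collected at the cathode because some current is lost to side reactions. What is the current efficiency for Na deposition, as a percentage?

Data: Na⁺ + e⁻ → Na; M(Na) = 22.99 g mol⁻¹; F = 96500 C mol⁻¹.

62.4 %

Q = I·t = 0.4760 × 13320 = 6340 C; n(e⁻) = 6340/96500 = 0.06570 mol.
Theoretical n(Na) = n(e⁻)/1 = 0.06570 mol, i.e. m_theo = 0.06570 × 22.99 = 1.511 g.
Efficiency = m_actual / m_theo = 0.943 / 1.511 = 62.4 %.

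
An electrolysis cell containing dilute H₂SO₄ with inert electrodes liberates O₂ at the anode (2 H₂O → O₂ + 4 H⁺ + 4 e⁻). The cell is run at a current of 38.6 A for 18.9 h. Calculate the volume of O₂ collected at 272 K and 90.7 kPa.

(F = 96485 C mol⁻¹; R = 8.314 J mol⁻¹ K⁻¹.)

Q = I·t = 38.60 A × 68040 s = 2626000 C.
n(e⁻) = Q/F = 2626000 / 96485 = 27.22 mol.
4 electrons are transferred per O₂ molecule, so n(O₂) = 27.22 / 4 = 6.805 mol.
V = nRT/P = (6.805 × 8.314 × 272) / (90.7 × 10³ Pa) = 0.170 m³ = 170 L.

170 L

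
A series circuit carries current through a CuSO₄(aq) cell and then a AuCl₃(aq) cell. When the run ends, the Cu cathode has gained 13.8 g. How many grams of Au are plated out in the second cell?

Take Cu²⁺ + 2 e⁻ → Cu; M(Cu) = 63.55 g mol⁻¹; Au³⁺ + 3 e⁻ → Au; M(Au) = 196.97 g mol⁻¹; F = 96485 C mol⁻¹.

n(Cu) = 13.8 / 63.55 = 0.2172 mol.
Since Cu²⁺ + 2 e⁻ → Cu, n(e⁻) passed = 2 × 0.2172 = 0.4343 mol.
Cells in series carry the same charge, so the same 0.4343 mol of electrons passes through cell 2.
Au³⁺ + 3 e⁻ → Au, so n(Au) = 0.4343 / 3 = 0.1448 mol.
m(Au) = 0.1448 × 196.97 = 28.5 g.

28.5 g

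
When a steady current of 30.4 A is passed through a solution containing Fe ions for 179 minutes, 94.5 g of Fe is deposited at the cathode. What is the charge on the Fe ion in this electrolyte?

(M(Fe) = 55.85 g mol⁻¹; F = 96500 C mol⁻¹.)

Q = I·t = 30.40 A × 10740 s = 326500 C, so n(e⁻) = 326500/96500 = 3.383 mol.
n(Fe) deposited = 94.5 / 55.85 = 1.692 mol.
Electrons per atom = n(e⁻)/n(Fe) = 3.383 / 1.692 = 2.00 ≈ 2, so the ion is Fe²⁺.

+2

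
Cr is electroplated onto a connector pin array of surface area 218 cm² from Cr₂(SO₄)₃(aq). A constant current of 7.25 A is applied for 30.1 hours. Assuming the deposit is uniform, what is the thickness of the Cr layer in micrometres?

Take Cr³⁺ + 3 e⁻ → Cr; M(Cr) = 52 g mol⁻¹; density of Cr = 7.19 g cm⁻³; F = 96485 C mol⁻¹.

Q = I·t = 7.250 × 108360 = 785600 C; n(e⁻) = 8.142 mol.
n(Cr) = n(e⁻)/3 = 2.714 mol, so m = 2.714 × 52 = 141.1 g.
Volume = m/ρ = 141.1 / 7.19 = 19.63 cm³.
Thickness = V/A = 19.63 / 218 = 0.0900 cm = 900 μm.

900 μm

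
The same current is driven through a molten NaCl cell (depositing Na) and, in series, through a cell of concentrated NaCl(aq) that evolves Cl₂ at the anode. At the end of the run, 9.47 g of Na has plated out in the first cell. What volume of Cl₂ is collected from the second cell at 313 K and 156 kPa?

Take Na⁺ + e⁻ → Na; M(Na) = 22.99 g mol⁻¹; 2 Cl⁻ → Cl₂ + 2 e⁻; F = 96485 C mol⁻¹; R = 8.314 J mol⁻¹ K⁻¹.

3.44 L

n(Na) = 9.47 / 22.99 = 0.4119 mol, so n(e⁻) = 1 × 0.4119 = 0.4119 mol.
The cells are in series, so the same 0.4119 mol of electrons passes through the second cell.
2 Cl⁻ → Cl₂ + 2 e⁻ — 2 mol e⁻ per mol Cl₂, so n(Cl₂) = 0.4119/2 = 0.2060 mol.
V = nRT/P = (0.2060 × 8.314 × 313) / (156 × 10³) = 0.00344 m³ = 3.44 L.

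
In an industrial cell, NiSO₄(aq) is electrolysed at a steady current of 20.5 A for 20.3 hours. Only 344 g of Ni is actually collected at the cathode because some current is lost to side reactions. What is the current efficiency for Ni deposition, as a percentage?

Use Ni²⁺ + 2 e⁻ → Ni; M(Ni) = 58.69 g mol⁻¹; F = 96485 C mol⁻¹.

Q = I·t = 20.50 × 73080 = 1498000 C; n(e⁻) = 1498000/96485 = 15.53 mol.
Theoretical n(Ni) = n(e⁻)/2 = 7.764 mol, i.e. m_theo = 7.764 × 58.69 = 455.6 g.
Efficiency = m_actual / m_theo = 344 / 455.6 = 75.5 %.

75.5 %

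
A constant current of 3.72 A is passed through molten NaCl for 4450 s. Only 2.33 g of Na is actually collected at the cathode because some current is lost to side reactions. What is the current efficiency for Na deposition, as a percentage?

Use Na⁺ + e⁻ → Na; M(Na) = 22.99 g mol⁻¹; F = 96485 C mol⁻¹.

59.1 %

Q = I·t = 3.720 × 4450.0 = 16550 C; n(e⁻) = 16550/96485 = 0.1716 mol.
Theoretical n(Na) = n(e⁻)/1 = 0.1716 mol, i.e. m_theo = 0.1716 × 22.99 = 3.944 g.
Efficiency = m_actual / m_theo = 2.33 / 3.944 = 59.1 %.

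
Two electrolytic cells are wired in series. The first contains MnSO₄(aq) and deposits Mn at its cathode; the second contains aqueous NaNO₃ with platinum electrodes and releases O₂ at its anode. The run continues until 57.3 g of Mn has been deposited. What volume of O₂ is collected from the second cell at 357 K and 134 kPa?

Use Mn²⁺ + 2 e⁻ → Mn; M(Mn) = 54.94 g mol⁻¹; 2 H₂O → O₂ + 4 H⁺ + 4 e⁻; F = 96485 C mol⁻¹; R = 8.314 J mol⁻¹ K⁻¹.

n(Mn) = 57.3 / 54.94 = 1.043 mol, so n(e⁻) = 2 × 1.043 = 2.086 mol.
The cells are in series, so the same 2.086 mol of electrons passes through the second cell.
2 H₂O → O₂ + 4 H⁺ + 4 e⁻ — 4 mol e⁻ per mol O₂, so n(O₂) = 2.086/4 = 0.5215 mol.
V = nRT/P = (0.5215 × 8.314 × 357) / (134 × 10³) = 0.0116 m³ = 11.6 L.

11.6 L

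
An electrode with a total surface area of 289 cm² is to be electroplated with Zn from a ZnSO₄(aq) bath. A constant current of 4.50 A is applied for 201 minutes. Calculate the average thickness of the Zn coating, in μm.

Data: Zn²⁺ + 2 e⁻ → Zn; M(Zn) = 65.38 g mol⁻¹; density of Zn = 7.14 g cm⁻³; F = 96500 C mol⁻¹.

89.1 μm

Q = I·t = 4.500 × 12060 = 54270 C; n(e⁻) = 0.5624 mol.
n(Zn) = n(e⁻)/2 = 0.2812 mol, so m = 0.2812 × 65.38 = 18.38 g.
Volume = m/ρ = 18.38 / 7.14 = 2.575 cm³.
Thickness = V/A = 2.575 / 289 = 0.00891 cm = 89.1 μm.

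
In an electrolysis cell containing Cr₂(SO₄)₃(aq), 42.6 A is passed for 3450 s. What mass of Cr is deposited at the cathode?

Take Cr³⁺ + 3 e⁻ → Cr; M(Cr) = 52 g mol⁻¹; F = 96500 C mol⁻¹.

Q = I·t = 42.60 A × 3450.0 s = 147000 C.
n(e⁻) = Q/F = 147000 / 96500 = 1.523 mol.
Cr³⁺ + 3 e⁻ → Cr, so n(Cr) = n(e⁻)/3 = 0.5077 mol.
m = n·M = 0.5077 × 52 = 26.4 g.

26.4 g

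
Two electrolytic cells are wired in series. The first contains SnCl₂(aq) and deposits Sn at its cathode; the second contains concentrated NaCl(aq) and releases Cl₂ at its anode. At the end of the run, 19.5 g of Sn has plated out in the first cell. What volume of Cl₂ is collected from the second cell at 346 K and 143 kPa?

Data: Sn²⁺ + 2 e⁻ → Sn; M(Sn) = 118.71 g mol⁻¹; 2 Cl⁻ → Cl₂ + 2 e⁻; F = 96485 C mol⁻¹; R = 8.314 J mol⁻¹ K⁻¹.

n(Sn) = 19.5 / 118.71 = 0.1643 mol, so n(e⁻) = 2 × 0.1643 = 0.3285 mol.
The cells are in series, so the same 0.3285 mol of electrons passes through the second cell.
2 Cl⁻ → Cl₂ + 2 e⁻ — 2 mol e⁻ per mol Cl₂, so n(Cl₂) = 0.3285/2 = 0.1643 mol.
V = nRT/P = (0.1643 × 8.314 × 346) / (143 × 10³) = 0.00330 m³ = 3.30 L.

3.30 L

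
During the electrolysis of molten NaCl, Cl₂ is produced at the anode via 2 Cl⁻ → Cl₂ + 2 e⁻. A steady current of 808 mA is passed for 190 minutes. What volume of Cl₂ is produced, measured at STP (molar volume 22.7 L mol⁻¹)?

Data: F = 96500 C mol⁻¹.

1.08 L

Q = I·t = 0.8080 A × 11400 s = 9211 C.
n(e⁻) = Q/F = 9211 / 96500 = 0.09545 mol.
2 electrons are transferred per Cl₂ molecule, so n(Cl₂) = 0.09545 / 2 = 0.04773 mol.
V = n × V_m = 0.04773 × 22.7 = 1.08 L.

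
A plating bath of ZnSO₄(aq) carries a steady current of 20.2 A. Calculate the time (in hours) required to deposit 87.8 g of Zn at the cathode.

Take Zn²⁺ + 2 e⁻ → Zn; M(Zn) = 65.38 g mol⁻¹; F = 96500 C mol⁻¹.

n(Zn) = m/M = 87.8 / 65.38 = 1.343 mol.
Each Zn atom requires 2 electrons, so n(e⁻) = 2 × 1.343 = 2.686 mol.
Q = n(e⁻)·F = 2.686 × 96500 = 259200 C.
t = Q/I = 259200 / 20.20 A = 12830 s = 3.56 h.

3.56 h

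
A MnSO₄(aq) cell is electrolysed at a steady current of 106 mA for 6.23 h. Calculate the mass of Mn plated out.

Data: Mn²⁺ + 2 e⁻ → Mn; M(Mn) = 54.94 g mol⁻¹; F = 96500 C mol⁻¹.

0.677 g

Q = I·t = 0.1060 A × 22428 s = 2377 C.
n(e⁻) = Q/F = 2377 / 96500 = 0.02464 mol.
Mn²⁺ + 2 e⁻ → Mn, so n(Mn) = n(e⁻)/2 = 0.01232 mol.
m = n·M = 0.01232 × 54.94 = 0.677 g.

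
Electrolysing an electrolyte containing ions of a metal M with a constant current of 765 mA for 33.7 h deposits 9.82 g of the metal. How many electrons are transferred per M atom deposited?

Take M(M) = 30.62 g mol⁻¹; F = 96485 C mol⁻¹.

3

Q = I·t = 0.7650 A × 121320 s = 92810 C, so n(e⁻) = 92810/96485 = 0.9619 mol.
n(M) deposited = 9.82 / 30.62 = 0.3207 mol.
Electrons per atom = n(e⁻)/n(M) = 0.9619 / 0.3207 = 3.00 ≈ 3, so the ion is M³⁺.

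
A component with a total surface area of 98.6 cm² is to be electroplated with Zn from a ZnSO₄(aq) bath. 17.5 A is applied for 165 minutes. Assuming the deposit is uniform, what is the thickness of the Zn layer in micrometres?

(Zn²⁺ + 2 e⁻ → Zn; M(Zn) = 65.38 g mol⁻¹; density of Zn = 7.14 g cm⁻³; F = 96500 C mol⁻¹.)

834 μm

Q = I·t = 17.50 × 9900.0 = 173200 C; n(e⁻) = 1.795 mol.
n(Zn) = n(e⁻)/2 = 0.8977 mol, so m = 0.8977 × 65.38 = 58.69 g.
Volume = m/ρ = 58.69 / 7.14 = 8.220 cm³.
Thickness = V/A = 8.220 / 98.6 = 0.0834 cm = 834 μm.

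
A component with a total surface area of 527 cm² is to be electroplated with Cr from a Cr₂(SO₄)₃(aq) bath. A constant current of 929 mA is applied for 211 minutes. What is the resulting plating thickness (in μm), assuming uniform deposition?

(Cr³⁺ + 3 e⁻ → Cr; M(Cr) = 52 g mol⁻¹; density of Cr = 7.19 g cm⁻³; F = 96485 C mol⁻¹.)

Q = I·t = 0.9290 × 12660 = 11760 C; n(e⁻) = 0.1219 mol.
n(Cr) = n(e⁻)/3 = 0.04063 mol, so m = 0.04063 × 52 = 2.113 g.
Volume = m/ρ = 2.113 / 7.19 = 0.2939 cm³.
Thickness = V/A = 0.2939 / 527 = 5.58 × 10⁻⁴ cm = 5.58 μm.

5.58 μm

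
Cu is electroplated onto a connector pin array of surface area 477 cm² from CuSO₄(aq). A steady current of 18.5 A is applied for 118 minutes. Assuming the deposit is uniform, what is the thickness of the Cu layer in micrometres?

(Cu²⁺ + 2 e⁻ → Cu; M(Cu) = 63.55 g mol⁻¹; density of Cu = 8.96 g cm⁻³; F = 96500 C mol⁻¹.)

Q = I·t = 18.50 × 7080.0 = 131000 C; n(e⁻) = 1.357 mol.
n(Cu) = n(e⁻)/2 = 0.6787 mol, so m = 0.6787 × 63.55 = 43.13 g.
Volume = m/ρ = 43.13 / 8.96 = 4.813 cm³.
Thickness = V/A = 4.813 / 477 = 0.0101 cm = 101 μm.

101 μm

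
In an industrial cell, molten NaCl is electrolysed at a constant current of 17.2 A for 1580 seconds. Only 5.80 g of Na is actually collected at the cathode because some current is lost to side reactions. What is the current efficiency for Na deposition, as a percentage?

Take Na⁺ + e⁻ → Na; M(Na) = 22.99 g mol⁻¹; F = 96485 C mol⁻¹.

Q = I·t = 17.20 × 1580.0 = 27180 C; n(e⁻) = 27180/96485 = 0.2817 mol.
Theoretical n(Na) = n(e⁻)/1 = 0.2817 mol, i.e. m_theo = 0.2817 × 22.99 = 6.475 g.
Efficiency = m_actual / m_theo = 5.80 / 6.475 = 89.6 %.

89.6 %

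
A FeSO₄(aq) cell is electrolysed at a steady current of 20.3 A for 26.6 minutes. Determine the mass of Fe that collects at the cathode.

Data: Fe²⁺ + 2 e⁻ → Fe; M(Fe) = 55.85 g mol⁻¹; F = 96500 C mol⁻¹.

Q = I·t = 20.30 A × 1596.0 s = 32400 C.
n(e⁻) = Q/F = 32400 / 96500 = 0.3357 mol.
Fe²⁺ + 2 e⁻ → Fe, so n(Fe) = n(e⁻)/2 = 0.1679 mol.
m = n·M = 0.1679 × 55.85 = 9.38 g.

9.38 g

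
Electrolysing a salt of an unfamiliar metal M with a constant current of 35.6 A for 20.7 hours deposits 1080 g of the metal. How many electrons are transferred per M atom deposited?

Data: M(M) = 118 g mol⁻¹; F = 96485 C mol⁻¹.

3

Q = I·t = 35.60 A × 74520 s = 2653000 C, so n(e⁻) = 2653000/96485 = 27.50 mol.
n(M) deposited = 1080 / 118 = 9.153 mol.
Electrons per atom = n(e⁻)/n(M) = 27.50 / 9.153 = 3.00 ≈ 3, so the ion is M³⁺.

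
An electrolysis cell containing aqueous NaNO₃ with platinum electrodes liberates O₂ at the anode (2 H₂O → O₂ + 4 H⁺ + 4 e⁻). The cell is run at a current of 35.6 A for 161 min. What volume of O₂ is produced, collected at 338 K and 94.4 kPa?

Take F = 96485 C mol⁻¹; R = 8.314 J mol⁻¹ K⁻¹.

Q = I·t = 35.60 A × 9660.0 s = 343900 C.
n(e⁻) = Q/F = 343900 / 96485 = 3.564 mol.
4 electrons are transferred per O₂ molecule, so n(O₂) = 3.564 / 4 = 0.8911 mol.
V = nRT/P = (0.8911 × 8.314 × 338) / (94.4 × 10³ Pa) = 0.0265 m³ = 26.5 L.

26.5 L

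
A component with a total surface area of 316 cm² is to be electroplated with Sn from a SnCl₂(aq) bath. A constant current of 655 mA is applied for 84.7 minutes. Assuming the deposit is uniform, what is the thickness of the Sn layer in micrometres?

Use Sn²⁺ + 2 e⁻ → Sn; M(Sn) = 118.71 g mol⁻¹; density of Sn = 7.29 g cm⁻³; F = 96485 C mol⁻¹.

8.89 μm

Q = I·t = 0.6550 × 5082.0 = 3329 C; n(e⁻) = 0.03450 mol.
n(Sn) = n(e⁻)/2 = 0.01725 mol, so m = 0.01725 × 118.71 = 2.048 g.
Volume = m/ρ = 2.048 / 7.29 = 0.2809 cm³.
Thickness = V/A = 0.2809 / 316 = 8.89 × 10⁻⁴ cm = 8.89 μm.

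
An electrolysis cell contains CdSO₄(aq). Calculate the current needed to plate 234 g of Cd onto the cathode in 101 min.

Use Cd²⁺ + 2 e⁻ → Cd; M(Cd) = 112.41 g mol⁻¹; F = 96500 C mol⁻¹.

66.3 A

n(Cd) = 234 / 112.41 = 2.082 mol.
n(e⁻) = 2 × 2.082 = 4.163 mol.
Q = n(e⁻)·F = 4.163 × 96500 = 401800 C.
I = Q/t = 401800 / 6060.0 s = 66.3 A.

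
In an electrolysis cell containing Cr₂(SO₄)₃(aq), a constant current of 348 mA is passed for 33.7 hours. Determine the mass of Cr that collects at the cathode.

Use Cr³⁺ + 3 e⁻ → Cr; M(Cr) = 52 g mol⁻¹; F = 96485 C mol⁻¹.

Q = I·t = 0.3480 A × 121320 s = 42220 C.
n(e⁻) = Q/F = 42220 / 96485 = 0.4376 mol.
Cr³⁺ + 3 e⁻ → Cr, so n(Cr) = n(e⁻)/3 = 0.1459 mol.
m = n·M = 0.1459 × 52 = 7.58 g.

7.58 g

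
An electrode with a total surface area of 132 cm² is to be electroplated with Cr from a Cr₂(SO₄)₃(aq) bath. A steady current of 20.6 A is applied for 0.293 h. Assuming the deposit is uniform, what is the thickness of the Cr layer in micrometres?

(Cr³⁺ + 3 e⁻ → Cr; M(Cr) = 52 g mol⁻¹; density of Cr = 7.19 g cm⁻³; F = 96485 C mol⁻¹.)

41.1 μm

Q = I·t = 20.60 × 1054.8 = 21730 C; n(e⁻) = 0.2252 mol.
n(Cr) = n(e⁻)/3 = 0.07507 mol, so m = 0.07507 × 52 = 3.904 g.
Volume = m/ρ = 3.904 / 7.19 = 0.5429 cm³.
Thickness = V/A = 0.5429 / 132 = 0.00411 cm = 41.1 μm.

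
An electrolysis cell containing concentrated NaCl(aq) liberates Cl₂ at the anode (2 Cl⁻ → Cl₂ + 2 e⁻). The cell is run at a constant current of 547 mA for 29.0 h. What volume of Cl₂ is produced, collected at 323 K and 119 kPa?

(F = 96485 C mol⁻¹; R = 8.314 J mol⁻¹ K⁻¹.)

6.68 L

Q = I·t = 0.5470 A × 104400 s = 57110 C.
n(e⁻) = Q/F = 57110 / 96485 = 0.5919 mol.
2 electrons are transferred per Cl₂ molecule, so n(Cl₂) = 0.5919 / 2 = 0.2959 mol.
V = nRT/P = (0.2959 × 8.314 × 323) / (119 × 10³ Pa) = 0.00668 m³ = 6.68 L.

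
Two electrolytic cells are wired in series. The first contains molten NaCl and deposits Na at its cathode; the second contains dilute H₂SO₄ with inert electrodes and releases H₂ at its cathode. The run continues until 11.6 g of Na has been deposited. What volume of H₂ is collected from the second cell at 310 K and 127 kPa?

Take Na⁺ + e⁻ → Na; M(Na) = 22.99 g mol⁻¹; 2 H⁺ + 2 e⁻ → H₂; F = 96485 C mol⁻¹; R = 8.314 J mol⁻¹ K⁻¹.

5.12 L

n(Na) = 11.6 / 22.99 = 0.5046 mol, so n(e⁻) = 1 × 0.5046 = 0.5046 mol.
The cells are in series, so the same 0.5046 mol of electrons passes through the second cell.
2 H⁺ + 2 e⁻ → H₂ — 2 mol e⁻ per mol H₂, so n(H₂) = 0.5046/2 = 0.2523 mol.
V = nRT/P = (0.2523 × 8.314 × 310) / (127 × 10³) = 0.00512 m³ = 5.12 L.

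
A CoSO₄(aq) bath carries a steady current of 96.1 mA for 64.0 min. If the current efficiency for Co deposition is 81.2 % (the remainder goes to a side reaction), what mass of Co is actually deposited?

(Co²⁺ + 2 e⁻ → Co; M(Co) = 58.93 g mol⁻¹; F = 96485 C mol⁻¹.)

Q = I·t = 0.09610 × 3840.0 = 369.0 C.
n(e⁻) = 369.0/96485 = 0.003825 mol; theoretically n(Co) = 0.003825/2 = 0.001912 mol, m_theo = 0.1127 g.
At 81.2 % efficiency, m_actual = 0.812 × 0.1127 = 0.0915 g.

0.0915 g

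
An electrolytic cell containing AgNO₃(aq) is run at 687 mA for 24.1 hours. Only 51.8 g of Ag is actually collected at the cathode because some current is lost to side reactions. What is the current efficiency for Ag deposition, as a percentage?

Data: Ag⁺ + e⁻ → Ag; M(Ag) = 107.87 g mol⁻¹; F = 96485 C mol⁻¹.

Q = I·t = 0.6870 × 86760 = 59600 C; n(e⁻) = 59600/96485 = 0.6178 mol.
Theoretical n(Ag) = n(e⁻)/1 = 0.6178 mol, i.e. m_theo = 0.6178 × 107.87 = 66.64 g.
Efficiency = m_actual / m_theo = 51.8 / 66.64 = 77.7 %.

77.7 %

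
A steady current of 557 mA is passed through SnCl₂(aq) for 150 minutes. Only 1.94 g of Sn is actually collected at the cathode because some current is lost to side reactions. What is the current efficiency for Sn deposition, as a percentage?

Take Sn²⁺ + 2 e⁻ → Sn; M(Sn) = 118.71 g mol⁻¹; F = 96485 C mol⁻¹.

Q = I·t = 0.5570 × 9000.0 = 5013 C; n(e⁻) = 5013/96485 = 0.05196 mol.
Theoretical n(Sn) = n(e⁻)/2 = 0.02598 mol, i.e. m_theo = 0.02598 × 118.71 = 3.084 g.
Efficiency = m_actual / m_theo = 1.94 / 3.084 = 62.9 %.

62.9 %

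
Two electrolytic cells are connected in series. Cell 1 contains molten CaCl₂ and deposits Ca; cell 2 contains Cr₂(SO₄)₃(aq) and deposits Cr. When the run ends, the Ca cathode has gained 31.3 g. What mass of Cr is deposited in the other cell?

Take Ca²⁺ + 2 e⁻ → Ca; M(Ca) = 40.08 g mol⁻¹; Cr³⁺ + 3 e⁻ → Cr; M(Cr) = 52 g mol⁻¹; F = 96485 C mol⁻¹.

27.1 g

n(Ca) = 31.3 / 40.08 = 0.7809 mol.
Since Ca²⁺ + 2 e⁻ → Ca, n(e⁻) passed = 2 × 0.7809 = 1.562 mol.
Cells in series carry the same charge, so the same 1.562 mol of electrons passes through cell 2.
Cr³⁺ + 3 e⁻ → Cr, so n(Cr) = 1.562 / 3 = 0.5206 mol.
m(Cr) = 0.5206 × 52 = 27.1 g.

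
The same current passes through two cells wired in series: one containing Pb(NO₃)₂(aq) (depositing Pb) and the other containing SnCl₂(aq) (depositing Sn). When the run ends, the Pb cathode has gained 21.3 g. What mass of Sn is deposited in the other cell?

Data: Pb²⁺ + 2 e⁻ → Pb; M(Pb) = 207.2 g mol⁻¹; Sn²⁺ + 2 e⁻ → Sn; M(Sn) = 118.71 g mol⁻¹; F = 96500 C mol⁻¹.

12.2 g

n(Pb) = 21.3 / 207.2 = 0.1028 mol.
Since Pb²⁺ + 2 e⁻ → Pb, n(e⁻) passed = 2 × 0.1028 = 0.2056 mol.
Cells in series carry the same charge, so the same 0.2056 mol of electrons passes through cell 2.
Sn²⁺ + 2 e⁻ → Sn, so n(Sn) = 0.2056 / 2 = 0.1028 mol.
m(Sn) = 0.1028 × 118.71 = 12.2 g.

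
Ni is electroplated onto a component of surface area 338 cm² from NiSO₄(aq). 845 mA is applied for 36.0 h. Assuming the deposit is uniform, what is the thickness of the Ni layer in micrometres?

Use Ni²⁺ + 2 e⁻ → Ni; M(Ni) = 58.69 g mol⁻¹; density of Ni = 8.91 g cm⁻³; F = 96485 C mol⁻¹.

Q = I·t = 0.8450 × 129600 = 109500 C; n(e⁻) = 1.135 mol.
n(Ni) = n(e⁻)/2 = 0.5675 mol, so m = 0.5675 × 58.69 = 33.31 g.
Volume = m/ρ = 33.31 / 8.91 = 3.738 cm³.
Thickness = V/A = 3.738 / 338 = 0.0111 cm = 111 μm.

111 μm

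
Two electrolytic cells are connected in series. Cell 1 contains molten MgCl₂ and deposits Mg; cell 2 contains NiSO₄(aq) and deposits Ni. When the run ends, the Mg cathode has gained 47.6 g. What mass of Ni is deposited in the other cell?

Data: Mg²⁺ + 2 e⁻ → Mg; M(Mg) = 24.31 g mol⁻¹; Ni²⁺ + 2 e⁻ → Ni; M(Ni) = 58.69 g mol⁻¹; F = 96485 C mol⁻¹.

n(Mg) = 47.6 / 24.31 = 1.958 mol.
Since Mg²⁺ + 2 e⁻ → Mg, n(e⁻) passed = 2 × 1.958 = 3.916 mol.
Cells in series carry the same charge, so the same 3.916 mol of electrons passes through cell 2.
Ni²⁺ + 2 e⁻ → Ni, so n(Ni) = 3.916 / 2 = 1.958 mol.
m(Ni) = 1.958 × 58.69 = 115 g.

115 g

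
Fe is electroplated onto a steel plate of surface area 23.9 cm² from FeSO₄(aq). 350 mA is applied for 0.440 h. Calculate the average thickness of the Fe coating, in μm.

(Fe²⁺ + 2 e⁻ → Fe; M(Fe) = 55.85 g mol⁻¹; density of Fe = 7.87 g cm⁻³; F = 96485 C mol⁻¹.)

Q = I·t = 0.3500 × 1584.0 = 554.4 C; n(e⁻) = 0.005746 mol.
n(Fe) = n(e⁻)/2 = 0.002873 mol, so m = 0.002873 × 55.85 = 0.1605 g.
Volume = m/ρ = 0.1605 / 7.87 = 0.02039 cm³.
Thickness = V/A = 0.02039 / 23.9 = 8.53 × 10⁻⁴ cm = 8.53 μm.

8.53 μm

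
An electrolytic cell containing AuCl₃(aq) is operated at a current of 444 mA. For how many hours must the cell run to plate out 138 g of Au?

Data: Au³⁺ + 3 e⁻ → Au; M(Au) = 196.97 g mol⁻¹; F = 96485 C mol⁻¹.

127 h

n(Au) = m/M = 138 / 196.97 = 0.7006 mol.
Each Au atom requires 3 electrons, so n(e⁻) = 3 × 0.7006 = 2.102 mol.
Q = n(e⁻)·F = 2.102 × 96485 = 202800 C.
t = Q/I = 202800 / 0.4440 A = 456700 s = 127 h.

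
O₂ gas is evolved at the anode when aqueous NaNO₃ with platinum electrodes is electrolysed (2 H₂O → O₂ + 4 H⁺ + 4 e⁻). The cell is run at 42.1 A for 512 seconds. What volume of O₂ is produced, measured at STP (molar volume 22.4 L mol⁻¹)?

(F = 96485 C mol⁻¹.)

Q = I·t = 42.10 A × 512.00 s = 21560 C.
n(e⁻) = Q/F = 21560 / 96485 = 0.2234 mol.
4 electrons are transferred per O₂ molecule, so n(O₂) = 0.2234 / 4 = 0.05585 mol.
V = n × V_m = 0.05585 × 22.4 = 1.25 L.

1.25 L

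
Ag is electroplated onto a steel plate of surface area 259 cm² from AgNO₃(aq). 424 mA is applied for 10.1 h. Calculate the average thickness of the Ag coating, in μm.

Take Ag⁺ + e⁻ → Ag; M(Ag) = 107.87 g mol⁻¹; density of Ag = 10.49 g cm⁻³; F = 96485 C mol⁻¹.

63.4 μm

Q = I·t = 0.4240 × 36360 = 15420 C; n(e⁻) = 0.1598 mol.
n(Ag) = n(e⁻)/1 = 0.1598 mol, so m = 0.1598 × 107.87 = 17.24 g.
Volume = m/ρ = 17.24 / 10.49 = 1.643 cm³.
Thickness = V/A = 1.643 / 259 = 0.00634 cm = 63.4 μm.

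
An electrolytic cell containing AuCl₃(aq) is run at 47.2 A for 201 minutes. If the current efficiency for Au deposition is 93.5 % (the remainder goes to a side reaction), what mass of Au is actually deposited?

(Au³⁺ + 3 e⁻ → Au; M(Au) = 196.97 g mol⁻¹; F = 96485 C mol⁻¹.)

Q = I·t = 47.20 × 12060 = 569200 C.
n(e⁻) = 569200/96485 = 5.900 mol; theoretically n(Au) = 5.900/3 = 1.967 mol, m_theo = 387.4 g.
At 93.5 % efficiency, m_actual = 0.935 × 387.4 = 362 g.

362 g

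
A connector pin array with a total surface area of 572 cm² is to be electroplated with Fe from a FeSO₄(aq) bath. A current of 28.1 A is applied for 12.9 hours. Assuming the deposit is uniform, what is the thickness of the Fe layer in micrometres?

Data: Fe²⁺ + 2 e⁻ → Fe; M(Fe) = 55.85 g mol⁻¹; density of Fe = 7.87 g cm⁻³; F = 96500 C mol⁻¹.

Q = I·t = 28.10 × 46440 = 1305000 C; n(e⁻) = 13.52 mol.
n(Fe) = n(e⁻)/2 = 6.761 mol, so m = 6.761 × 55.85 = 377.6 g.
Volume = m/ρ = 377.6 / 7.87 = 47.98 cm³.
Thickness = V/A = 47.98 / 572 = 0.0839 cm = 839 μm.

839 μm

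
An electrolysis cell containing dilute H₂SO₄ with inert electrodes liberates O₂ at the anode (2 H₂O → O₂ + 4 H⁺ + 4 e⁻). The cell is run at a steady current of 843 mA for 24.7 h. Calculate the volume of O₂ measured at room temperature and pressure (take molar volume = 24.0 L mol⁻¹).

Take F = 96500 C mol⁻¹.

Q = I·t = 0.8430 A × 88920 s = 74960 C.
n(e⁻) = Q/F = 74960 / 96500 = 0.7768 mol.
4 electrons are transferred per O₂ molecule, so n(O₂) = 0.7768 / 4 = 0.1942 mol.
V = n × V_m = 0.1942 × 24.0 = 4.66 L.

4.66 L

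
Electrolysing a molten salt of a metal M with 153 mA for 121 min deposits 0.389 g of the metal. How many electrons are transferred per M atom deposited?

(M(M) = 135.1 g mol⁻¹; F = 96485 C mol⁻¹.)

Q = I·t = 0.1530 A × 7260.0 s = 1111 C, so n(e⁻) = 1111/96485 = 0.01151 mol.
n(M) deposited = 0.389 / 135.1 = 0.002879 mol.
Electrons per atom = n(e⁻)/n(M) = 0.01151 / 0.002879 = 4.00 ≈ 4, so the ion is M⁴⁺.

4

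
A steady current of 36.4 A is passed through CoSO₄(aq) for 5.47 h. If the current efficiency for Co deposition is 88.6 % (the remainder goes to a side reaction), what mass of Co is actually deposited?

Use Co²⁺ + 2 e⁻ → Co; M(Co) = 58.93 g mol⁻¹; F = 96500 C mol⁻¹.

Q = I·t = 36.40 × 19692 = 716800 C.
n(e⁻) = 716800/96500 = 7.428 mol; theoretically n(Co) = 7.428/2 = 3.714 mol, m_theo = 218.9 g.
At 88.6 % efficiency, m_actual = 0.886 × 218.9 = 194 g.

194 g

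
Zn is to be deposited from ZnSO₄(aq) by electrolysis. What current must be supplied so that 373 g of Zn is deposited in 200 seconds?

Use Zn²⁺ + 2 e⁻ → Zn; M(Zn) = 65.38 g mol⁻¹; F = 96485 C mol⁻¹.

5500 A

n(Zn) = 373 / 65.38 = 5.705 mol.
n(e⁻) = 2 × 5.705 = 11.41 mol.
Q = n(e⁻)·F = 11.41 × 96485 = 1101000 C.
I = Q/t = 1101000 / 200.00 s = 5500 A.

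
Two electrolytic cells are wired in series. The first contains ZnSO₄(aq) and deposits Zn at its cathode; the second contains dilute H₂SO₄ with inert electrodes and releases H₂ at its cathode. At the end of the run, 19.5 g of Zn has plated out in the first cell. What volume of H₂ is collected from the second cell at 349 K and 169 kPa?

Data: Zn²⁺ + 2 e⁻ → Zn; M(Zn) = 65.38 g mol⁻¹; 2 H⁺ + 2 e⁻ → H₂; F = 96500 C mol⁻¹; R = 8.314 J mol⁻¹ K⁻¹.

n(Zn) = 19.5 / 65.38 = 0.2983 mol, so n(e⁻) = 2 × 0.2983 = 0.5965 mol.
The cells are in series, so the same 0.5965 mol of electrons passes through the second cell.
2 H⁺ + 2 e⁻ → H₂ — 2 mol e⁻ per mol H₂, so n(H₂) = 0.5965/2 = 0.2983 mol.
V = nRT/P = (0.2983 × 8.314 × 349) / (169 × 10³) = 0.00512 m³ = 5.12 L.

5.12 L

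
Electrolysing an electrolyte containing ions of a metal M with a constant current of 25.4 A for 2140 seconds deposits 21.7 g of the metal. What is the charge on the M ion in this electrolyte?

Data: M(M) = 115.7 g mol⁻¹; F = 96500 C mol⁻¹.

Q = I·t = 25.40 A × 2140.0 s = 54360 C, so n(e⁻) = 54360/96500 = 0.5633 mol.
n(M) deposited = 21.7 / 115.7 = 0.1876 mol.
Electrons per atom = n(e⁻)/n(M) = 0.5633 / 0.1876 = 3.00 ≈ 3, so the ion is M³⁺.

+3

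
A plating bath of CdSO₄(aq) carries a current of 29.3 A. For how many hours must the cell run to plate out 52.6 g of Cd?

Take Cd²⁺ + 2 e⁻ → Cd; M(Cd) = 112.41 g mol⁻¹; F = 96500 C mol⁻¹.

0.856 h

n(Cd) = m/M = 52.6 / 112.41 = 0.4679 mol.
Each Cd atom requires 2 electrons, so n(e⁻) = 2 × 0.4679 = 0.9359 mol.
Q = n(e⁻)·F = 0.9359 × 96500 = 90310 C.
t = Q/I = 90310 / 29.30 A = 3082 s = 0.856 h.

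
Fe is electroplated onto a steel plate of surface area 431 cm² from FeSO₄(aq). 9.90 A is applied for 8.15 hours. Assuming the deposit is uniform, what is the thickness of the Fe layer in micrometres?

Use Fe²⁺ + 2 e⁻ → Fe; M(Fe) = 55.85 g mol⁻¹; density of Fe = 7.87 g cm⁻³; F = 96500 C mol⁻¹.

Q = I·t = 9.900 × 29340 = 290500 C; n(e⁻) = 3.010 mol.
n(Fe) = n(e⁻)/2 = 1.505 mol, so m = 1.505 × 55.85 = 84.05 g.
Volume = m/ρ = 84.05 / 7.87 = 10.68 cm³.
Thickness = V/A = 10.68 / 431 = 0.0248 cm = 248 μm.

248 μm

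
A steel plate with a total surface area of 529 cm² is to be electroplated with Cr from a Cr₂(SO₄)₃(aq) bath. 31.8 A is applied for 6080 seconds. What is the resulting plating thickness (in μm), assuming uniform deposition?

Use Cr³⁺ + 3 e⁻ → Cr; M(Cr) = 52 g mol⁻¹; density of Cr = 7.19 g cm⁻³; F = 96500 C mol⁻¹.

91.3 μm

Q = I·t = 31.80 × 6080.0 = 193300 C; n(e⁻) = 2.004 mol.
n(Cr) = n(e⁻)/3 = 0.6679 mol, so m = 0.6679 × 52 = 34.73 g.
Volume = m/ρ = 34.73 / 7.19 = 4.830 cm³.
Thickness = V/A = 4.830 / 529 = 0.00913 cm = 91.3 μm.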